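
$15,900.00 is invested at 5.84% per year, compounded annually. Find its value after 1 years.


Formula: FV = P * (1 + r)^n
Substituting: FV = $15,900.00 * (1 + 0.0584)^1
Growth factor: (1.0584)^1 = 1.0584
FV = $15,900.00 * 1.0584 = $16,828.56

$16,828.56


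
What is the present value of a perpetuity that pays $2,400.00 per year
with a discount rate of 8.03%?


Formula: PV = C / r
Substituting: PV = $2,400.00 / 0.0803
PV = $29,887.92

$29,887.92


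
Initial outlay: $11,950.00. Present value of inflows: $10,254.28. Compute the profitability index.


Formula: PI = PV(cash flows) / initial investment
Substituting: PI = $10,254.28 / $11,950.00
PI = 0.8581

0.8581


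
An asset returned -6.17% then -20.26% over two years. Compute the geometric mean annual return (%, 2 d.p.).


Formula: Geometric mean = ((1+r1)*(1+r2))^(1/2) - 1
Product: (1 + -0.0617) * (1 + -0.2026) = 0.9383 * 0.7974 = 0.7482
Square root: 0.7482^0.5 = 0.864986
Geometric mean = 0.864986 - 1 = -0.135014
As percentage: -13.50%

-13.50%


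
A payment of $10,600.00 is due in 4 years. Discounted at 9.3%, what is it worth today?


Formula: PV = FV / (1 + r)^n
Substituting: PV = $10,600.00 / (1 + 0.093)^4
Discount factor: (1.093)^4 = 1.427186
PV = $10,600.00 / 1.427186 = $7,427.20

$7,427.20


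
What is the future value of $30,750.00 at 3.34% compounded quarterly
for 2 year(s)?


Formula: FV = P * (1 + r/m)^(m*t)
Period rate: r/m = 0.0334 / 4 = 0.00835
Total periods: m*t = 4 * 2 = 8
Growth factor: (1 + 0.00835)^8 = 1.068785
FV = $30,750.00 * 1.068785 = $32,865.14

$32,865.14


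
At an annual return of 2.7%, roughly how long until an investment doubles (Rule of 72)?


Formula: Years ≈ 72 / r
Substituting: Years ≈ 72 / 2.7
Years ≈ 26.7

26.7 years


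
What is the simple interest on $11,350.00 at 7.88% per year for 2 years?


Formula: I = P * r * t
Substituting: I = $11,350.00 * 0.0788 * 2
Step: I = $11,350.00 * 0.1576
I = $1,788.76

$1,788.76


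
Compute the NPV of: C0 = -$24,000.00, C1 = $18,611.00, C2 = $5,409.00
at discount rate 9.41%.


Formula: NPV = C0 + C1/(1+r) + C2/(1+r)^2
Discount C1: $18,611.00 / (1 + 0.0941) = $17,010.33
Discount C2: $5,409.00 / (1 + 0.0941)^2 = $4,518.59
NPV = -$24,000.00 + $17,010.33 + $4,518.59 = -$2,471.08

-$2,471.08


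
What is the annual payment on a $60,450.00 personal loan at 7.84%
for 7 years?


Formula: PMT = PV * r / (1 - (1+r)^(-n))
Denominator: 1 - (1 + 0.0784)^(-7) = 0.410423
Numerator: $60,450.00 * 0.0784 = 4739.28
PMT = 4739.28 / 0.410423 = $11,547.32

$11,547.32


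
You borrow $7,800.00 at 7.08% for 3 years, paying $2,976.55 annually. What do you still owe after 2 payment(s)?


Formula: Balance = PV*(1+r)^k - PMT*((1+r)^k - 1)/r
Growth: (1 + 0.0708)^2 = 1.146613
Accumulated factor: ((1+r)^k - 1)/r = 2.0708
Balance = $7,800.00 * 1.146613 - $2,976.55 * 2.0708
Balance = $2,779.74

$2,779.74


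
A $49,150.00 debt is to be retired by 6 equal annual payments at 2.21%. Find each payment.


Formula: PMT = PV * r / (1 - (1+r)^(-n))
Denominator: 1 - (1 + 0.0221)^(-6) = 0.122919
Numerator: $49,150.00 * 0.0221 = 1086.215
PMT = 1086.215 / 0.122919 = $8,836.83

$8,836.83


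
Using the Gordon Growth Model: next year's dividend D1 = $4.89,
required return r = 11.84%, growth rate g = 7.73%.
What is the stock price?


Formula: P = D1 / (r - g)
Spread: r - g = 0.1184 - 0.0773 = 0.0411
Substituting: P = $4.89 / 0.0411
P = $118.98

$118.98


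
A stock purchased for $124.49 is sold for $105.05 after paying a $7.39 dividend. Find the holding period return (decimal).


Formula: HPR = (P1 - P0 + D) / P0
Gain: $105.05 - $124.49 + $7.39 = -$12.05
HPR = -$12.05 / $124.49 = -0.0968

-0.0968


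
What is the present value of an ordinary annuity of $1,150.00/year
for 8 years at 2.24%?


Formula: PV = PMT * (1 - (1+r)^(-n)) / r
Discount factor: (1 + 0.0224)^(-8) = 0.837593
Bracket: 1 - 0.837593 = 0.162407
PV = $1,150.00 * 0.162407 / 0.0224 = $8,337.84

$8,337.84


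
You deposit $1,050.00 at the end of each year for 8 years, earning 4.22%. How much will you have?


Formula: FV = PMT * ((1+r)^n - 1) / r
Growth factor: (1 + 0.0422)^8 = 1.391902
Numerator: 1.391902 - 1 = 0.391902
FV = $1,050.00 * 0.391902 / 0.0422 = $9,751.11

$9,751.11


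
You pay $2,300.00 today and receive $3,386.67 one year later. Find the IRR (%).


Formula: IRR = C1/C0 - 1
Substituting: IRR = $3,386.67 / $2,300.00 - 1
Ratio: 1.472465 - 1 = 0.472465
IRR = 47.2465%

47.2465%


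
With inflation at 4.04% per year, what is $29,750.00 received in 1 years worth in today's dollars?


Formula: Real value = nominal / (1 + inflation)^years
Price level: (1 + 0.0404)^1 = 1.0404
Real value = $29,750.00 / 1.0404 = $28,594.77

$28,594.77


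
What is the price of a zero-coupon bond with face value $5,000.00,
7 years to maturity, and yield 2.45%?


Formula: Price = FV / (1 + r)^n
Substituting: Price = $5,000.00 / (1 + 0.0245)^7
Discount factor: (1.0245)^7 = 1.184633
Price = $5,000.00 / 1.184633 = $4,220.72

$4,220.72


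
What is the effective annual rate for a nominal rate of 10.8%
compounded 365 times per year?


Formula: EAR = (1 + r/m)^m - 1
Period rate: r/m = 0.108 / 365 = 0.000296
Compounding: (1 + 0.000296)^365 = 1.11403
EAR = 1.11403 - 1 = 0.11403

0.11403


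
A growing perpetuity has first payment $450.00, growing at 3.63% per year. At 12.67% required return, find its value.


Formula: PV = C / (r - g)
Spread: r - g = 0.1267 - 0.0363 = 0.0904
Substituting: PV = $450.00 / 0.0904
PV = $4,977.88

$4,977.88


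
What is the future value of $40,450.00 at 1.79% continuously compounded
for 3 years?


Formula: FV = P * e^(r*t)
Exponent: r*t = 0.0179 * 3 = 0.0537
e^(0.0537) = 1.055168
FV = $40,450.00 * 1.055168 = $42,681.55

$42,681.55


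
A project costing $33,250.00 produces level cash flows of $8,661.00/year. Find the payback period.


Formula: Payback = investment / annual cash flow
Substituting: Payback = $33,250.00 / $8,661.00
Payback = 3.839 years

3.839 years


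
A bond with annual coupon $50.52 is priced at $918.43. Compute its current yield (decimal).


Formula: Current yield = annual coupon / price
Substituting: CY = $50.52 / $918.43
CY = 0.055007

0.055007


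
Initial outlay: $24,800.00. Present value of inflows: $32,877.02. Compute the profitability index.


Formula: PI = PV(cash flows) / initial investment
Substituting: PI = $32,877.02 / $24,800.00
PI = 1.3257

1.3257


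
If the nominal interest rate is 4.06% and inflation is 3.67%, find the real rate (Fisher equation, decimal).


Formula: (1 + r_real) = (1 + r_nom) / (1 + inflation)
Substituting: (1 + r_real) = 1.0406 / 1.0367
(1 + r_real) = 1.003762
r_real = 1.003762 - 1 = 0.003762

0.003762


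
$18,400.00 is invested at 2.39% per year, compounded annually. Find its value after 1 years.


Formula: FV = P * (1 + r)^n
Substituting: FV = $18,400.00 * (1 + 0.0239)^1
Growth factor: (1.0239)^1 = 1.0239
FV = $18,400.00 * 1.0239 = $18,839.76

$18,839.76


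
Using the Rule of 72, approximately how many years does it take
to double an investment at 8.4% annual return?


Formula: Years ≈ 72 / r
Substituting: Years ≈ 72 / 8.4
Years ≈ 8.6

8.6 years


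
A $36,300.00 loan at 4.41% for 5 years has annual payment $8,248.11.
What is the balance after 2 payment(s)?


Formula: Balance = PV*(1+r)^k - PMT*((1+r)^k - 1)/r
Growth: (1 + 0.0441)^2 = 1.090145
Accumulated factor: ((1+r)^k - 1)/r = 2.0441
Balance = $36,300.00 * 1.090145 - $8,248.11 * 2.0441
Balance = $22,712.29

$22,712.29


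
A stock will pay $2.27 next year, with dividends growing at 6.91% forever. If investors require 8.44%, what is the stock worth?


Formula: P = D1 / (r - g)
Spread: r - g = 0.0844 - 0.0691 = 0.0153
Substituting: P = $2.27 / 0.0153
P = $148.37

$148.37


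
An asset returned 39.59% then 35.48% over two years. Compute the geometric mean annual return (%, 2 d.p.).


Formula: Geometric mean = ((1+r1)*(1+r2))^(1/2) - 1
Product: (1 + 0.3959) * (1 + 0.3548) = 1.3959 * 1.3548 = 1.891165
Square root: 1.891165^0.5 = 1.375196
Geometric mean = 1.375196 - 1 = 0.375196
As percentage: 37.52%

37.52%


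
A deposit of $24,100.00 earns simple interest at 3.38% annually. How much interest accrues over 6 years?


Formula: I = P * r * t
Substituting: I = $24,100.00 * 0.0338 * 6
Step: I = $24,100.00 * 0.2028
I = $4,887.48

$4,887.48


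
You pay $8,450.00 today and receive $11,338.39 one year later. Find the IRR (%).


Formula: IRR = C1/C0 - 1
Substituting: IRR = $11,338.39 / $8,450.00 - 1
Ratio: 1.341821 - 1 = 0.341821
IRR = 34.1821%

34.1821%


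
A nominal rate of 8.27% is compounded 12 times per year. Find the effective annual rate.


Formula: EAR = (1 + r/m)^m - 1
Period rate: r/m = 0.0827 / 12 = 0.006892
Compounding: (1 + 0.006892)^12 = 1.085908
EAR = 1.085908 - 1 = 0.085908

0.085908


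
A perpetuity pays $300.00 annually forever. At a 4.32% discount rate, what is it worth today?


Formula: PV = C / r
Substituting: PV = $300.00 / 0.0432
PV = $6,944.44

$6,944.44


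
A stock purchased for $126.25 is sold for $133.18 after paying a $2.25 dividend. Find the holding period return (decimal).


Formula: HPR = (P1 - P0 + D) / P0
Gain: $133.18 - $126.25 + $2.25 = $9.18
HPR = $9.18 / $126.25 = 0.0727

0.0727


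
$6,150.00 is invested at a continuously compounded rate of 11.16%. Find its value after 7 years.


Formula: FV = P * e^(r*t)
Exponent: r*t = 0.1116 * 7 = 0.7812
e^(0.7812) = 2.184092
FV = $6,150.00 * 2.184092 = $13,432.16

$13,432.16


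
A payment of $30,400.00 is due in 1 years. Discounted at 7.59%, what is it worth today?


Formula: PV = FV / (1 + r)^n
Substituting: PV = $30,400.00 / (1 + 0.0759)^1
Discount factor: (1.0759)^1 = 1.0759
PV = $30,400.00 / 1.0759 = $28,255.41

$28,255.41


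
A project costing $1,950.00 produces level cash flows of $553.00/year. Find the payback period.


Formula: Payback = investment / annual cash flow
Substituting: Payback = $1,950.00 / $553.00
Payback = 3.5262 years

3.5262 years


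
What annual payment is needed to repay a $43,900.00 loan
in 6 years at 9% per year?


Formula: PMT = PV * r / (1 - (1+r)^(-n))
Denominator: 1 - (1 + 0.09)^(-6) = 0.403733
Numerator: $43,900.00 * 0.09 = 3951.0
PMT = 3951.0 / 0.403733 = $9,786.18

$9,786.18


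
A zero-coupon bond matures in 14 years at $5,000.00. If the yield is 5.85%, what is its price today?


Formula: Price = FV / (1 + r)^n
Substituting: Price = $5,000.00 / (1 + 0.0585)^14
Discount factor: (1.0585)^14 = 2.216522
Price = $5,000.00 / 2.216522 = $2,255.79

$2,255.79


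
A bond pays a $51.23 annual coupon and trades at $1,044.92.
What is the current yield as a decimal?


Formula: Current yield = annual coupon / price
Substituting: CY = $51.23 / $1,044.92
CY = 0.049028

0.049028


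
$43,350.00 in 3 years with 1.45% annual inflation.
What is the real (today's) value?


Formula: Real value = nominal / (1 + inflation)^years
Price level: (1 + 0.0145)^3 = 1.044134
Real value = $43,350.00 / 1.044134 = $41,517.67

$41,517.67


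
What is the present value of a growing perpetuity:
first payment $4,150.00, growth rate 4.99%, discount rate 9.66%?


Formula: PV = C / (r - g)
Spread: r - g = 0.0966 - 0.0499 = 0.0467
Substituting: PV = $4,150.00 / 0.0467
PV = $88,865.10

$88,865.10


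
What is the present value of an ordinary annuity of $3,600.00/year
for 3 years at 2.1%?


Formula: PV = PMT * (1 - (1+r)^(-n)) / r
Discount factor: (1 + 0.021)^(-3) = 0.939556
Bracket: 1 - 0.939556 = 0.060444
PV = $3,600.00 * 0.060444 / 0.021 = $10,361.79

$10,361.79


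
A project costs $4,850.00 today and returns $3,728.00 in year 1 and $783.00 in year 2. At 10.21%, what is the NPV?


Formula: NPV = C0 + C1/(1+r) + C2/(1+r)^2
Discount C1: $3,728.00 / (1 + 0.1021) = $3,382.63
Discount C2: $783.00 / (1 + 0.1021)^2 = $644.64
NPV = -$4,850.00 + $3,382.63 + $644.64 = -$822.72

-$822.72


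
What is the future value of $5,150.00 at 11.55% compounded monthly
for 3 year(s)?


Formula: FV = P * (1 + r/m)^(m*t)
Period rate: r/m = 0.1155 / 12 = 0.009625
Total periods: m*t = 12 * 3 = 36
Growth factor: (1 + 0.009625)^36 = 1.411768
FV = $5,150.00 * 1.411768 = $7,270.61

$7,270.61


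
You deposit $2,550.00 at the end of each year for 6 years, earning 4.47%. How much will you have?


Formula: FV = PMT * ((1+r)^n - 1) / r
Growth factor: (1 + 0.0447)^6 = 1.300019
Numerator: 1.300019 - 1 = 0.300019
FV = $2,550.00 * 0.300019 / 0.0447 = $17,115.16

$17,115.16


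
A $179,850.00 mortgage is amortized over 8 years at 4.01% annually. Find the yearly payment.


Formula: PMT = PV * r / (1 - (1+r)^(-n))
Denominator: 1 - (1 + 0.0401)^(-8) = 0.269872
Numerator: $179,850.00 * 0.0401 = 7211.985
PMT = 7211.985 / 0.269872 = $26,723.76

$26,723.76


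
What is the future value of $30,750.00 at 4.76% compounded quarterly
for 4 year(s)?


Formula: FV = P * (1 + r/m)^(m*t)
Period rate: r/m = 0.0476 / 4 = 0.0119
Total periods: m*t = 4 * 4 = 16
Growth factor: (1 + 0.0119)^16 = 1.208374
FV = $30,750.00 * 1.208374 = $37,157.51

$37,157.51


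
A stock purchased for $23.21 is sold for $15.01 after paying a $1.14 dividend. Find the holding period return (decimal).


Formula: HPR = (P1 - P0 + D) / P0
Gain: $15.01 - $23.21 + $1.14 = -$7.06
HPR = -$7.06 / $23.21 = -0.3042

-0.3042


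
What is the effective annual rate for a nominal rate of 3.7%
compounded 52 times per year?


Formula: EAR = (1 + r/m)^m - 1
Period rate: r/m = 0.037 / 52 = 0.000712
Compounding: (1 + 0.000712)^52 = 1.037679
EAR = 1.037679 - 1 = 0.037679

0.037679


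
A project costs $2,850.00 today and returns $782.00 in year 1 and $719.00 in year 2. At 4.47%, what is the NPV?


Formula: NPV = C0 + C1/(1+r) + C2/(1+r)^2
Discount C1: $782.00 / (1 + 0.0447) = $748.54
Discount C2: $719.00 / (1 + 0.0447)^2 = $658.79
NPV = -$2,850.00 + $748.54 + $658.79 = -$1,442.67

-$1,442.67


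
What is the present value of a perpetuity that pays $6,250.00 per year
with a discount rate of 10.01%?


Formula: PV = C / r
Substituting: PV = $6,250.00 / 0.1001
PV = $62,437.56

$62,437.56


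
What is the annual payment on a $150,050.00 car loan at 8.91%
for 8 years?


Formula: PMT = PV * r / (1 - (1+r)^(-n))
Denominator: 1 - (1 + 0.0891)^(-8) = 0.494806
Numerator: $150,050.00 * 0.0891 = 13369.455
PMT = 13369.455 / 0.494806 = $27,019.57

$27,019.57


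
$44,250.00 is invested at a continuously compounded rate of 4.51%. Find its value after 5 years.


Formula: FV = P * e^(r*t)
Exponent: r*t = 0.0451 * 5 = 0.2255
e^(0.2255) = 1.252949
FV = $44,250.00 * 1.252949 = $55,442.99

$55,442.99


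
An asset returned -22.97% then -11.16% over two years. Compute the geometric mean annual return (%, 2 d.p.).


Formula: Geometric mean = ((1+r1)*(1+r2))^(1/2) - 1
Product: (1 + -0.2297) * (1 + -0.1116) = 0.7703 * 0.8884 = 0.684335
Square root: 0.684335^0.5 = 0.827245
Geometric mean = 0.827245 - 1 = -0.172755
As percentage: -17.28%

-17.28%


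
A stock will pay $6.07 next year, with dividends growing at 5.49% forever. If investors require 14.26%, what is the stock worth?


Formula: P = D1 / (r - g)
Spread: r - g = 0.1426 - 0.0549 = 0.0877
Substituting: P = $6.07 / 0.0877
P = $69.21

$69.21


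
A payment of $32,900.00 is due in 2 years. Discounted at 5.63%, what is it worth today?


Formula: PV = FV / (1 + r)^n
Substituting: PV = $32,900.00 / (1 + 0.0563)^2
Discount factor: (1.0563)^2 = 1.11577
PV = $32,900.00 / 1.11577 = $29,486.37

$29,486.37


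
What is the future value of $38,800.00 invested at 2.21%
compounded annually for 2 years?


Formula: FV = P * (1 + r)^n
Substituting: FV = $38,800.00 * (1 + 0.0221)^2
Growth factor: (1.0221)^2 = 1.044688
FV = $38,800.00 * 1.044688 = $40,533.91

$40,533.91


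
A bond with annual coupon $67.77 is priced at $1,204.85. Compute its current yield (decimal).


Formula: Current yield = annual coupon / price
Substituting: CY = $67.77 / $1,204.85
CY = 0.056248

0.056248


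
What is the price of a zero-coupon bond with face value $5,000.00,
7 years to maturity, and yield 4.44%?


Formula: Price = FV / (1 + r)^n
Substituting: Price = $5,000.00 / (1 + 0.0444)^7
Discount factor: (1.0444)^7 = 1.355402
Price = $5,000.00 / 1.355402 = $3,688.94

$3,688.94


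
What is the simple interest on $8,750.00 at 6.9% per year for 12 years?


Formula: I = P * r * t
Substituting: I = $8,750.00 * 0.069 * 12
Step: I = $8,750.00 * 0.828
I = $7,245.00

$7,245.00


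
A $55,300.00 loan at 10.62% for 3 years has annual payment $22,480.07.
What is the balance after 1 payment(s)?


Formula: Balance = PV*(1+r)^k - PMT*((1+r)^k - 1)/r
Growth: (1 + 0.1062)^1 = 1.1062
Accumulated factor: ((1+r)^k - 1)/r = 1.0
Balance = $55,300.00 * 1.1062 - $22,480.07 * 1.0
Balance = $38,692.79

$38,692.79


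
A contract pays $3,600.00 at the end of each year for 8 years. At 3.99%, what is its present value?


Formula: PV = PMT * (1 - (1+r)^(-n)) / r
Discount factor: (1 + 0.0399)^(-8) = 0.731253
Bracket: 1 - 0.731253 = 0.268747
PV = $3,600.00 * 0.268747 / 0.0399 = $24,247.89

$24,247.89


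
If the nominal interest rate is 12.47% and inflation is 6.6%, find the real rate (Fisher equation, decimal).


Formula: (1 + r_real) = (1 + r_nom) / (1 + inflation)
Substituting: (1 + r_real) = 1.1247 / 1.066
(1 + r_real) = 1.055066
r_real = 1.055066 - 1 = 0.055066

0.055066


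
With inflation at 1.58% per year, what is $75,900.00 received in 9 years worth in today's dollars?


Formula: Real value = nominal / (1 + inflation)^years
Price level: (1 + 0.0158)^9 = 1.151526
Real value = $75,900.00 / 1.151526 = $65,912.52

$65,912.52


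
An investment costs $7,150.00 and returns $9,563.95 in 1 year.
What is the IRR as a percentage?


Formula: IRR = C1/C0 - 1
Substituting: IRR = $9,563.95 / $7,150.00 - 1
Ratio: 1.337615 - 1 = 0.337615
IRR = 33.7615%

33.7615%


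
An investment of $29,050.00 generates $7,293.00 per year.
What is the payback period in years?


Formula: Payback = investment / annual cash flow
Substituting: Payback = $29,050.00 / $7,293.00
Payback = 3.9833 years

3.9833 years


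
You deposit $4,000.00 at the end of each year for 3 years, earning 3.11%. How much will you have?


Formula: FV = PMT * ((1+r)^n - 1) / r
Growth factor: (1 + 0.0311)^3 = 1.096232
Numerator: 1.096232 - 1 = 0.096232
FV = $4,000.00 * 0.096232 / 0.0311 = $12,377.07

$12,377.07


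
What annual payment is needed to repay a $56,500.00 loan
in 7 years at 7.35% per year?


Formula: PMT = PV * r / (1 - (1+r)^(-n))
Denominator: 1 - (1 + 0.0735)^(-7) = 0.391325
Numerator: $56,500.00 * 0.0735 = 4152.75
PMT = 4152.75 / 0.391325 = $10,612.03

$10,612.03


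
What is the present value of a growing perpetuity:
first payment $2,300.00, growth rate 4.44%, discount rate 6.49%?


Formula: PV = C / (r - g)
Spread: r - g = 0.0649 - 0.0444 = 0.0205
Substituting: PV = $2,300.00 / 0.0205
PV = $112,195.12

$112,195.12


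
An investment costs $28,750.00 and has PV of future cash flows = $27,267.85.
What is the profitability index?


Formula: PI = PV(cash flows) / initial investment
Substituting: PI = $27,267.85 / $28,750.00
PI = 0.9484

0.9484


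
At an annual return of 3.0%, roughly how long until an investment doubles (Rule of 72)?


Formula: Years ≈ 72 / r
Substituting: Years ≈ 72 / 3.0
Years ≈ 24.0

24.0 years


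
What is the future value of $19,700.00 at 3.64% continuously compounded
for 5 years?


Formula: FV = P * e^(r*t)
Exponent: r*t = 0.0364 * 5 = 0.182
e^(0.182) = 1.199614
FV = $19,700.00 * 1.199614 = $23,632.40

$23,632.40


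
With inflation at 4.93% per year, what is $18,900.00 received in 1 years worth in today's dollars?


Formula: Real value = nominal / (1 + inflation)^years
Price level: (1 + 0.0493)^1 = 1.0493
Real value = $18,900.00 / 1.0493 = $18,012.01

$18,012.01


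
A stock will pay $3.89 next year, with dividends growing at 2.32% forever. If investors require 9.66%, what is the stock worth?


Formula: P = D1 / (r - g)
Spread: r - g = 0.0966 - 0.0232 = 0.0734
Substituting: P = $3.89 / 0.0734
P = $53.00

$53.00


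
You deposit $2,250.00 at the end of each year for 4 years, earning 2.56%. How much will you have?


Formula: FV = PMT * ((1+r)^n - 1) / r
Growth factor: (1 + 0.0256)^4 = 1.1064
Numerator: 1.1064 - 1 = 0.1064
FV = $2,250.00 * 0.1064 / 0.0256 = $9,351.54

$9,351.54


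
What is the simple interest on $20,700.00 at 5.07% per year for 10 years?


Formula: I = P * r * t
Substituting: I = $20,700.00 * 0.0507 * 10
Step: I = $20,700.00 * 0.507
I = $10,494.90

$10,494.90


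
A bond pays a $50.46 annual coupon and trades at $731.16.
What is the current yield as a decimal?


Formula: Current yield = annual coupon / price
Substituting: CY = $50.46 / $731.16
CY = 0.069014

0.069014


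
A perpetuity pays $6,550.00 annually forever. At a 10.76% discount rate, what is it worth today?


Formula: PV = C / r
Substituting: PV = $6,550.00 / 0.1076
PV = $60,873.61

$60,873.61


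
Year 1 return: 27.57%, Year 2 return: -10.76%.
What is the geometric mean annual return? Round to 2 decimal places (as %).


Formula: Geometric mean = ((1+r1)*(1+r2))^(1/2) - 1
Product: (1 + 0.2757) * (1 + -0.1076) = 1.2757 * 0.8924 = 1.138435
Square root: 1.138435^0.5 = 1.066975
Geometric mean = 1.066975 - 1 = 0.066975
As percentage: 6.70%

6.70%


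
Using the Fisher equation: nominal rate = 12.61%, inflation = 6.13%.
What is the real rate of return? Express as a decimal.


Formula: (1 + r_real) = (1 + r_nom) / (1 + inflation)
Substituting: (1 + r_real) = 1.1261 / 1.0613
(1 + r_real) = 1.061057
r_real = 1.061057 - 1 = 0.061057

0.061057


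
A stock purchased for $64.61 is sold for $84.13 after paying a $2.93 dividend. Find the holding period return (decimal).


Formula: HPR = (P1 - P0 + D) / P0
Gain: $84.13 - $64.61 + $2.93 = $22.45
HPR = $22.45 / $64.61 = 0.3475

0.3475


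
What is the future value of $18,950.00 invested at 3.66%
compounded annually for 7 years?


Formula: FV = P * (1 + r)^n
Substituting: FV = $18,950.00 * (1 + 0.0366)^7
Growth factor: (1.0366)^7 = 1.286111
FV = $18,950.00 * 1.286111 = $24,371.80

$24,371.80


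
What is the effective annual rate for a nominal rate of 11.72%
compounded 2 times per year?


Formula: EAR = (1 + r/m)^m - 1
Period rate: r/m = 0.1172 / 2 = 0.0586
Compounding: (1 + 0.0586)^2 = 1.120634
EAR = 1.120634 - 1 = 0.120634

0.120634


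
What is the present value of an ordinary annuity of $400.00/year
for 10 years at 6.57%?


Formula: PV = PMT * (1 - (1+r)^(-n)) / r
Discount factor: (1 + 0.0657)^(-10) = 0.529237
Bracket: 1 - 0.529237 = 0.470763
PV = $400.00 * 0.470763 / 0.0657 = $2,866.14

$2,866.14


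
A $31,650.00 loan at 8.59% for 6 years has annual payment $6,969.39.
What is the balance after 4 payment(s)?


Formula: Balance = PV*(1+r)^k - PMT*((1+r)^k - 1)/r
Growth: (1 + 0.0859)^4 = 1.390463
Accumulated factor: ((1+r)^k - 1)/r = 4.545549
Balance = $31,650.00 * 1.390463 - $6,969.39 * 4.545549
Balance = $12,328.44

$12,328.44


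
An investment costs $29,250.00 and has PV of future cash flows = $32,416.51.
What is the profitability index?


Formula: PI = PV(cash flows) / initial investment
Substituting: PI = $32,416.51 / $29,250.00
PI = 1.1083

1.1083


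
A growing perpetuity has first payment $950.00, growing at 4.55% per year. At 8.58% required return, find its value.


Formula: PV = C / (r - g)
Spread: r - g = 0.0858 - 0.0455 = 0.0403
Substituting: PV = $950.00 / 0.0403
PV = $23,573.20

$23,573.20


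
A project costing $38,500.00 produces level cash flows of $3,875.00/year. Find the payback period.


Formula: Payback = investment / annual cash flow
Substituting: Payback = $38,500.00 / $3,875.00
Payback = 9.9355 years

9.9355 years


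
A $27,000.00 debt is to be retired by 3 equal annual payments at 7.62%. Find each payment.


Formula: PMT = PV * r / (1 - (1+r)^(-n))
Denominator: 1 - (1 + 0.0762)^(-3) = 0.197729
Numerator: $27,000.00 * 0.0762 = 2057.4
PMT = 2057.4 / 0.197729 = $10,405.14

$10,405.14


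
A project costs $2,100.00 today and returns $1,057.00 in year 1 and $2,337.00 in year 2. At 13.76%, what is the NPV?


Formula: NPV = C0 + C1/(1+r) + C2/(1+r)^2
Discount C1: $1,057.00 / (1 + 0.1376) = $929.15
Discount C2: $2,337.00 / (1 + 0.1376)^2 = $1,805.84
NPV = -$2,100.00 + $929.15 + $1,805.84 = $634.99

$634.99


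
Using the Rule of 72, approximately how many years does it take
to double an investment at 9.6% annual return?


Formula: Years ≈ 72 / r
Substituting: Years ≈ 72 / 9.6
Years ≈ 7.5

7.5 years


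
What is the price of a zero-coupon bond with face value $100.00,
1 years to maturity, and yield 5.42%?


Formula: Price = FV / (1 + r)^n
Substituting: Price = $100.00 / (1 + 0.0542)^1
Discount factor: (1.0542)^1 = 1.0542
Price = $100.00 / 1.0542 = $94.86

$94.86


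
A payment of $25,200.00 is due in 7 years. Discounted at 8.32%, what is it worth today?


Formula: PV = FV / (1 + r)^n
Substituting: PV = $25,200.00 / (1 + 0.0832)^7
Discount factor: (1.0832)^7 = 1.749688
PV = $25,200.00 / 1.749688 = $14,402.57

$14,402.57


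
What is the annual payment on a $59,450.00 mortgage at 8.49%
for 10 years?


Formula: PMT = PV * r / (1 - (1+r)^(-n))
Denominator: 1 - (1 + 0.0849)^(-10) = 0.557307
Numerator: $59,450.00 * 0.0849 = 5047.305
PMT = 5047.305 / 0.557307 = $9,056.60

$9,056.60


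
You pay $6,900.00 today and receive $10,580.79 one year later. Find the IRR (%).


Formula: IRR = C1/C0 - 1
Substituting: IRR = $10,580.79 / $6,900.00 - 1
Ratio: 1.533448 - 1 = 0.533448
IRR = 53.3448%

53.3448%


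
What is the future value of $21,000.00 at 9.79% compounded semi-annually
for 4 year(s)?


Formula: FV = P * (1 + r/m)^(m*t)
Period rate: r/m = 0.0979 / 2 = 0.04895
Total periods: m*t = 2 * 4 = 8
Growth factor: (1 + 0.04895)^8 = 1.465677
FV = $21,000.00 * 1.465677 = $30,779.22

$30,779.22


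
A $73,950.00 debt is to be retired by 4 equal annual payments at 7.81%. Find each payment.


Formula: PMT = PV * r / (1 - (1+r)^(-n))
Denominator: 1 - (1 + 0.0781)^(-4) = 0.259775
Numerator: $73,950.00 * 0.0781 = 5775.495
PMT = 5775.495 / 0.259775 = $22,232.69

$22,232.69


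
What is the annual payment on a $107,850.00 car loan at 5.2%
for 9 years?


Formula: PMT = PV * r / (1 - (1+r)^(-n))
Denominator: 1 - (1 + 0.052)^(-9) = 0.366337
Numerator: $107,850.00 * 0.052 = 5608.2
PMT = 5608.2 / 0.366337 = $15,308.85

$15,308.85


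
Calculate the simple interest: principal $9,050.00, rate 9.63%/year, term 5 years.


Formula: I = P * r * t
Substituting: I = $9,050.00 * 0.0963 * 5
Step: I = $9,050.00 * 0.4815
I = $4,357.58

$4,357.58


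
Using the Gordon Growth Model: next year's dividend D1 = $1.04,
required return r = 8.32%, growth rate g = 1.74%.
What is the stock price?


Formula: P = D1 / (r - g)
Spread: r - g = 0.0832 - 0.0174 = 0.0658
Substituting: P = $1.04 / 0.0658
P = $15.81

$15.81


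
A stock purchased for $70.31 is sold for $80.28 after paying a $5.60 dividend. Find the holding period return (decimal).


Formula: HPR = (P1 - P0 + D) / P0
Gain: $80.28 - $70.31 + $5.60 = $15.57
HPR = $15.57 / $70.31 = 0.2214

0.2214


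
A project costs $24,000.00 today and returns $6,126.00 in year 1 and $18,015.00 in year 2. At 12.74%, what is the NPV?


Formula: NPV = C0 + C1/(1+r) + C2/(1+r)^2
Discount C1: $6,126.00 / (1 + 0.1274) = $5,433.74
Discount C2: $18,015.00 / (1 + 0.1274)^2 = $14,173.54
NPV = -$24,000.00 + $5,433.74 + $14,173.54 = -$4,392.72

-$4,392.72


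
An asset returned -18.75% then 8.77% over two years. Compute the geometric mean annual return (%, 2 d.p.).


Formula: Geometric mean = ((1+r1)*(1+r2))^(1/2) - 1
Product: (1 + -0.1875) * (1 + 0.0877) = 0.8125 * 1.0877 = 0.883756
Square root: 0.883756^0.5 = 0.940083
Geometric mean = 0.940083 - 1 = -0.059917
As percentage: -5.99%

-5.99%


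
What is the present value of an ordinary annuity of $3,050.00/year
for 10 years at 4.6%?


Formula: PV = PMT * (1 - (1+r)^(-n)) / r
Discount factor: (1 + 0.046)^(-10) = 0.637798
Bracket: 1 - 0.637798 = 0.362202
PV = $3,050.00 * 0.362202 / 0.046 = $24,015.57

$24,015.57


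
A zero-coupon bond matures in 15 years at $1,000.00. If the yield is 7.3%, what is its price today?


Formula: Price = FV / (1 + r)^n
Substituting: Price = $1,000.00 / (1 + 0.073)^15
Discount factor: (1.073)^15 = 2.877371
Price = $1,000.00 / 2.877371 = $347.54

$347.54


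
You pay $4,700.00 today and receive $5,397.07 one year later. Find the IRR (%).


Formula: IRR = C1/C0 - 1
Substituting: IRR = $5,397.07 / $4,700.00 - 1
Ratio: 1.148313 - 1 = 0.148313
IRR = 14.8313%

14.8313%


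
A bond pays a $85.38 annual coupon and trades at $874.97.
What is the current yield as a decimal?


Formula: Current yield = annual coupon / price
Substituting: CY = $85.38 / $874.97
CY = 0.09758

0.09758


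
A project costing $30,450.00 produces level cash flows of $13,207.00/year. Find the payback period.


Formula: Payback = investment / annual cash flow
Substituting: Payback = $30,450.00 / $13,207.00
Payback = 2.3056 years

2.3056 years


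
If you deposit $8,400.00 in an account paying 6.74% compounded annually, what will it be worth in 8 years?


Formula: FV = P * (1 + r)^n
Substituting: FV = $8,400.00 * (1 + 0.0674)^8
Growth factor: (1.0674)^8 = 1.685069
FV = $8,400.00 * 1.685069 = $14,154.58

$14,154.58


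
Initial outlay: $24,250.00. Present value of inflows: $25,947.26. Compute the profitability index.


Formula: PI = PV(cash flows) / initial investment
Substituting: PI = $25,947.26 / $24,250.00
PI = 1.07

1.07


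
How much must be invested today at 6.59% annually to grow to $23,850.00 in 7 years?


Formula: PV = FV / (1 + r)^n
Substituting: PV = $23,850.00 / (1 + 0.0659)^7
Discount factor: (1.0659)^7 = 1.563202
PV = $23,850.00 / 1.563202 = $15,257.14

$15,257.14


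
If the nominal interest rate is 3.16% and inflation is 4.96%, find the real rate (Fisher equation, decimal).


Formula: (1 + r_real) = (1 + r_nom) / (1 + inflation)
Substituting: (1 + r_real) = 1.0316 / 1.0496
(1 + r_real) = 0.982851
r_real = 0.982851 - 1 = -0.017149

-0.017149


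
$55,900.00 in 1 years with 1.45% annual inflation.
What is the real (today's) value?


Formula: Real value = nominal / (1 + inflation)^years
Price level: (1 + 0.0145)^1 = 1.0145
Real value = $55,900.00 / 1.0145 = $55,101.03

$55,101.03


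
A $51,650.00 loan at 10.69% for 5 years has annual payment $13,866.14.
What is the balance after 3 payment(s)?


Formula: Balance = PV*(1+r)^k - PMT*((1+r)^k - 1)/r
Growth: (1 + 0.1069)^3 = 1.356204
Accumulated factor: ((1+r)^k - 1)/r = 3.332128
Balance = $51,650.00 * 1.356204 - $13,866.14 * 3.332128
Balance = $23,844.21

$23,844.21


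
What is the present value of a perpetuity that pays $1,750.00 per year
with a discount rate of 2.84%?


Formula: PV = C / r
Substituting: PV = $1,750.00 / 0.0284
PV = $61,619.72

$61,619.72


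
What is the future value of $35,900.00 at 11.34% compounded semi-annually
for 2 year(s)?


Formula: FV = P * (1 + r/m)^(m*t)
Period rate: r/m = 0.1134 / 2 = 0.0567
Total periods: m*t = 2 * 2 = 4
Growth factor: (1 + 0.0567)^4 = 1.246829
FV = $35,900.00 * 1.246829 = $44,761.15

$44,761.15


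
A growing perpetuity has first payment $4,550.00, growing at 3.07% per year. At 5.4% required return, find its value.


Formula: PV = C / (r - g)
Spread: r - g = 0.054 - 0.0307 = 0.0233
Substituting: PV = $4,550.00 / 0.0233
PV = $195,278.97

$195,278.97


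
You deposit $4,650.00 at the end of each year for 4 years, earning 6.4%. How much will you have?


Formula: FV = PMT * ((1+r)^n - 1) / r
Growth factor: (1 + 0.064)^4 = 1.281641
Numerator: 1.281641 - 1 = 0.281641
FV = $4,650.00 * 0.281641 / 0.064 = $20,463.00

$20,463.00


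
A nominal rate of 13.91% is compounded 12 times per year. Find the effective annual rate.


Formula: EAR = (1 + r/m)^m - 1
Period rate: r/m = 0.1391 / 12 = 0.011592
Compounding: (1 + 0.011592)^12 = 1.14832
EAR = 1.14832 - 1 = 0.14832

0.14832


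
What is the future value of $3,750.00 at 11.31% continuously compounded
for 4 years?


Formula: FV = P * e^(r*t)
Exponent: r*t = 0.1131 * 4 = 0.4524
e^(0.4524) = 1.572081
FV = $3,750.00 * 1.572081 = $5,895.30

$5,895.30


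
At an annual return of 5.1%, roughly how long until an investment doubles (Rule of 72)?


Formula: Years ≈ 72 / r
Substituting: Years ≈ 72 / 5.1
Years ≈ 14.1

14.1 years


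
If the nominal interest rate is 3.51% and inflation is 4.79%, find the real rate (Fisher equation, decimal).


Formula: (1 + r_real) = (1 + r_nom) / (1 + inflation)
Substituting: (1 + r_real) = 1.0351 / 1.0479
(1 + r_real) = 0.987785
r_real = 0.987785 - 1 = -0.012215

-0.012215


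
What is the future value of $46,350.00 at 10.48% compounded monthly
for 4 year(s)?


Formula: FV = P * (1 + r/m)^(m*t)
Period rate: r/m = 0.1048 / 12 = 0.008733
Total periods: m*t = 12 * 4 = 48
Growth factor: (1 + 0.008733)^48 = 1.517979
FV = $46,350.00 * 1.517979 = $70,358.34

$70,358.34


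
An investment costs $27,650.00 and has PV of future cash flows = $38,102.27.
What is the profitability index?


Formula: PI = PV(cash flows) / initial investment
Substituting: PI = $38,102.27 / $27,650.00
PI = 1.378

1.378


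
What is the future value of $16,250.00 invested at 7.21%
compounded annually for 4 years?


Formula: FV = P * (1 + r)^n
Substituting: FV = $16,250.00 * (1 + 0.0721)^4
Growth factor: (1.0721)^4 = 1.321117
FV = $16,250.00 * 1.321117 = $21,468.15

$21,468.15


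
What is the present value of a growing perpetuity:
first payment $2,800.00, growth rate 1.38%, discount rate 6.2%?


Formula: PV = C / (r - g)
Spread: r - g = 0.062 - 0.0138 = 0.0482
Substituting: PV = $2,800.00 / 0.0482
PV = $58,091.29

$58,091.29


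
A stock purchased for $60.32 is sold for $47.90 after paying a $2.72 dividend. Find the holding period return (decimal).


Formula: HPR = (P1 - P0 + D) / P0
Gain: $47.90 - $60.32 + $2.72 = -$9.70
HPR = -$9.70 / $60.32 = -0.1608

-0.1608


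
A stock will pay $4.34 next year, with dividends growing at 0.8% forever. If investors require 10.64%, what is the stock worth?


Formula: P = D1 / (r - g)
Spread: r - g = 0.1064 - 0.008 = 0.0984
Substituting: P = $4.34 / 0.0984
P = $44.11

$44.11


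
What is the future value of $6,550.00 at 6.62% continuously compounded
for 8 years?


Formula: FV = P * e^(r*t)
Exponent: r*t = 0.0662 * 8 = 0.5296
e^(0.5296) = 1.698253
FV = $6,550.00 * 1.698253 = $11,123.56

$11,123.56


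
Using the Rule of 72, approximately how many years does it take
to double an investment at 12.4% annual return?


Formula: Years ≈ 72 / r
Substituting: Years ≈ 72 / 12.4
Years ≈ 5.8

5.8 years


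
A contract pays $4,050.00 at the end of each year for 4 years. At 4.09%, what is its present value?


Formula: PV = PMT * (1 - (1+r)^(-n)) / r
Discount factor: (1 + 0.0409)^(-4) = 0.851852
Bracket: 1 - 0.851852 = 0.148148
PV = $4,050.00 * 0.148148 / 0.0409 = $14,669.95

$14,669.95


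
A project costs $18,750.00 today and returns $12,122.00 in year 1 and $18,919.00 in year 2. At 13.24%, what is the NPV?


Formula: NPV = C0 + C1/(1+r) + C2/(1+r)^2
Discount C1: $12,122.00 / (1 + 0.1324) = $10,704.70
Discount C2: $18,919.00 / (1 + 0.1324)^2 = $14,753.62
NPV = -$18,750.00 + $10,704.70 + $14,753.62 = $6,708.31

$6,708.31


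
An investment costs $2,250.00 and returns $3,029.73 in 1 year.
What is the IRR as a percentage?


Formula: IRR = C1/C0 - 1
Substituting: IRR = $3,029.73 / $2,250.00 - 1
Ratio: 1.346547 - 1 = 0.346547
IRR = 34.6547%

34.6547%


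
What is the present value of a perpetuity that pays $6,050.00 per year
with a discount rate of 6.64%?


Formula: PV = C / r
Substituting: PV = $6,050.00 / 0.0664
PV = $91,114.46

$91,114.46


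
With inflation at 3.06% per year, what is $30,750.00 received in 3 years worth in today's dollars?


Formula: Real value = nominal / (1 + inflation)^years
Price level: (1 + 0.0306)^3 = 1.094638
Real value = $30,750.00 / 1.094638 = $28,091.49

$28,091.49


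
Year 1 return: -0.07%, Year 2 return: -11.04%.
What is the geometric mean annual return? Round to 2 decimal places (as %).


Formula: Geometric mean = ((1+r1)*(1+r2))^(1/2) - 1
Product: (1 + -0.0007) * (1 + -0.1104) = 0.9993 * 0.8896 = 0.888977
Square root: 0.888977^0.5 = 0.942856
Geometric mean = 0.942856 - 1 = -0.057144
As percentage: -5.71%

-5.71%


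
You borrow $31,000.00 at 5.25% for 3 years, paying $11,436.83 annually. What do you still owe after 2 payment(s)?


Formula: Balance = PV*(1+r)^k - PMT*((1+r)^k - 1)/r
Growth: (1 + 0.0525)^2 = 1.107756
Accumulated factor: ((1+r)^k - 1)/r = 2.0525
Balance = $31,000.00 * 1.107756 - $11,436.83 * 2.0525
Balance = $10,866.35

$10,866.35


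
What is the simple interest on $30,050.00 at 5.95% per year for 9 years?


Formula: I = P * r * t
Substituting: I = $30,050.00 * 0.0595 * 9
Step: I = $30,050.00 * 0.5355
I = $16,091.78

$16,091.78


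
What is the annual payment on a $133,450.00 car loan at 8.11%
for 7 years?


Formula: PMT = PV * r / (1 - (1+r)^(-n))
Denominator: 1 - (1 + 0.0811)^(-7) = 0.420653
Numerator: $133,450.00 * 0.0811 = 10822.795
PMT = 10822.795 / 0.420653 = $25,728.57

$25,728.57


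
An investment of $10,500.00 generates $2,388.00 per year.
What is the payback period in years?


Formula: Payback = investment / annual cash flow
Substituting: Payback = $10,500.00 / $2,388.00
Payback = 4.397 years

4.397 years


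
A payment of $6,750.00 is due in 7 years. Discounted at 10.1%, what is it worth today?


Formula: PV = FV / (1 + r)^n
Substituting: PV = $6,750.00 / (1 + 0.101)^7
Discount factor: (1.101)^7 = 1.961152
PV = $6,750.00 / 1.961152 = $3,441.85

$3,441.85


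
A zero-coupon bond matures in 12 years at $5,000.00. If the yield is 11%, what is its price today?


Formula: Price = FV / (1 + r)^n
Substituting: Price = $5,000.00 / (1 + 0.11)^12
Discount factor: (1.11)^12 = 3.498451
Price = $5,000.00 / 3.498451 = $1,429.20

$1,429.20


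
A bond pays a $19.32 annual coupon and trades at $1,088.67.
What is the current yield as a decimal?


Formula: Current yield = annual coupon / price
Substituting: CY = $19.32 / $1,088.67
CY = 0.017746

0.017746


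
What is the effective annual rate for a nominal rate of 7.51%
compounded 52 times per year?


Formula: EAR = (1 + r/m)^m - 1
Period rate: r/m = 0.0751 / 52 = 0.001444
Compounding: (1 + 0.001444)^52 = 1.077934
EAR = 1.077934 - 1 = 0.077934

0.077934


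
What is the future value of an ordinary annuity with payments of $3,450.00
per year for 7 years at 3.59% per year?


Formula: FV = PMT * ((1+r)^n - 1) / r
Growth factor: (1 + 0.0359)^7 = 1.280044
Numerator: 1.280044 - 1 = 0.280044
FV = $3,450.00 * 0.280044 / 0.0359 = $26,912.29

$26,912.29


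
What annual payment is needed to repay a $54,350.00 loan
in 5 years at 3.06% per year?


Formula: PMT = PV * r / (1 - (1+r)^(-n))
Denominator: 1 - (1 + 0.0306)^(-5) = 0.139899
Numerator: $54,350.00 * 0.0306 = 1663.11
PMT = 1663.11 / 0.139899 = $11,887.91

$11,887.91


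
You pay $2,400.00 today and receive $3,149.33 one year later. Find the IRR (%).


Formula: IRR = C1/C0 - 1
Substituting: IRR = $3,149.33 / $2,400.00 - 1
Ratio: 1.312221 - 1 = 0.312221
IRR = 31.2221%

31.2221%


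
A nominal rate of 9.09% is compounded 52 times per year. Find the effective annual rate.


Formula: EAR = (1 + r/m)^m - 1
Period rate: r/m = 0.0909 / 52 = 0.001748
Compounding: (1 + 0.001748)^52 = 1.095073
EAR = 1.095073 - 1 = 0.095073

0.095073


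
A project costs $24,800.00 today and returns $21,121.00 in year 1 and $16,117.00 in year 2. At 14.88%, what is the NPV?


Formula: NPV = C0 + C1/(1+r) + C2/(1+r)^2
Discount C1: $21,121.00 / (1 + 0.1488) = $18,385.27
Discount C2: $16,117.00 / (1 + 0.1488)^2 = $12,212.24
NPV = -$24,800.00 + $18,385.27 + $12,212.24 = $5,797.51

$5,797.51
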